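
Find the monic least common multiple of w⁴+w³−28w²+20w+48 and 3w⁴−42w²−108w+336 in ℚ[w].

Apply the Euclidean algorithm:
  w⁴+w³−28w²+20w+48 = (1/3)(3w⁴−42w²−108w+336) + (w³−14w²+56w−64)
  3w⁴−42w²−108w+336 = (3w+42)(w³−14w²+56w−64) + (378w²−2268w+3024)
  w³−14w²+56w−64 = ((1/378)w−4/189)(378w²−2268w+3024) + (0)
Last nonzero remainder: 378w²−2268w+3024. Dividing through by 378 gives the monic gcd w²−6w+8.
Then lcm(f, g) = f·g / gcd(f, g); expanding and making the result monic gives the answer.

w⁶+7w⁵−8w⁴−134w³−224w²+568w+672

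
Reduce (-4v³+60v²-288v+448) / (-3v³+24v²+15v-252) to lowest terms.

(4v-16)/(3v+9)

Repeated division with remainder:
  -4v³+60v²-288v+448 = (4/3)(-3v³+24v²+15v-252) + (28v²-308v+784)
  -3v³+24v²+15v-252 = (-(3/28)v-9/28)(28v²-308v+784) + (0)
Last nonzero remainder: 28v²-308v+784. Dividing through by 28 gives the monic gcd v²-11v+28.
Cancel v²-11v+28 from numerator and denominator to get the reduced form.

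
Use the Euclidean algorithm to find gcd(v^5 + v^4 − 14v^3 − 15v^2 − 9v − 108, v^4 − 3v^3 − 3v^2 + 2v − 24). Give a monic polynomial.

Apply the Euclidean algorithm:
  v^5 + v^4 − 14v^3 − 15v^2 − 9v − 108 = (v + 4)(v^4 − 3v^3 − 3v^2 + 2v − 24) + (v^3 − 5v^2 + 7v − 12)
  v^4 − 3v^3 − 3v^2 + 2v − 24 = (v + 2)(v^3 − 5v^2 + 7v − 12) + (0)
The last nonzero remainder v^3 − 5v^2 + 7v − 12 is already monic.

v^3 − 5v^2 + 7v − 12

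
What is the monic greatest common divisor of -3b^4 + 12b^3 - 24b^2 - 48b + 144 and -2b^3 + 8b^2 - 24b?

b^2 - 4b + 12

Repeated division with remainder:
  -3b^4 + 12b^3 - 24b^2 - 48b + 144 = ((3/2)b)(-2b^3 + 8b^2 - 24b) + (12b^2 - 48b + 144)
  -2b^3 + 8b^2 - 24b = (-(1/6)b)(12b^2 - 48b + 144) + (0)
Last nonzero remainder: 12b^2 - 48b + 144. Dividing through by 12 gives the monic gcd b^2 - 4b + 12.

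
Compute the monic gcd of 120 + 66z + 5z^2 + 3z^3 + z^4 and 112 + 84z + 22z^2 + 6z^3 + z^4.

Apply the Euclidean algorithm:
  z^4 + 3z^3 + 5z^2 + 66z + 120 = (z^4 + 6z^3 + 22z^2 + 84z + 112) + (-3z^3 - 17z^2 - 18z + 8)
  z^4 + 6z^3 + 22z^2 + 84z + 112 = (-(1/3)z - 1/9)(-3z^3 - 17z^2 - 18z + 8) + ((127/9)z^2 + (254/3)z + 1016/9)
  -3z^3 - 17z^2 - 18z + 8 = (-(27/127)z + 9/127)((127/9)z^2 + (254/3)z + 1016/9) + (0)
Last nonzero remainder: (127/9)z^2 + (254/3)z + 1016/9. Dividing through by 127/9 gives the monic gcd z^2 + 6z + 8.

8 + 6z + z^2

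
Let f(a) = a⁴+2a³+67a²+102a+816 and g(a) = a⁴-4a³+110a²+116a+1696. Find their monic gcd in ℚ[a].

Euclidean algorithm in ℚ[a]:
  a⁴+2a³+67a²+102a+816 = (a⁴-4a³+110a²+116a+1696) + (6a³-43a²-14a-880)
  a⁴-4a³+110a²+116a+1696 = ((1/6)a+19/36)(6a³-43a²-14a-880) + ((4861/36)a²+(4861/18)a+19444/9)
  6a³-43a²-14a-880 = ((216/4861)a-1980/4861)((4861/36)a²+(4861/18)a+19444/9) + (0)
Last nonzero remainder: (4861/36)a²+(4861/18)a+19444/9. Dividing through by 4861/36 gives the monic gcd a²+2a+16.

a²+2a+16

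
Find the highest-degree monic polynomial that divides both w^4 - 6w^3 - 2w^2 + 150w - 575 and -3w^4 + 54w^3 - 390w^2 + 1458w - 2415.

By polynomial division,
  w^4 - 6w^3 - 2w^2 + 150w - 575 = (-1/3)(-3w^4 + 54w^3 - 390w^2 + 1458w - 2415) + (12w^3 - 132w^2 + 636w - 1380)
  -3w^4 + 54w^3 - 390w^2 + 1458w - 2415 = (-(1/4)w + 7/4)(12w^3 - 132w^2 + 636w - 1380) + (0)
Last nonzero remainder: 12w^3 - 132w^2 + 636w - 1380. Dividing through by 12 gives the monic gcd w^3 - 11w^2 + 53w - 115.

w^3 - 11w^2 + 53w - 115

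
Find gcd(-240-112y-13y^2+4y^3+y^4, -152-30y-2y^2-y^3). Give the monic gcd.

4+y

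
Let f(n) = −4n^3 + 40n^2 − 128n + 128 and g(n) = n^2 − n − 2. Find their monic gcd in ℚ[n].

By polynomial division,
  −4n^3 + 40n^2 − 128n + 128 = (−4n + 36)(n^2 − n − 2) + (−100n + 200)
  n^2 − n − 2 = (−(1/100)n − 1/100)(−100n + 200) + (0)
Last nonzero remainder: −100n + 200. Dividing through by −100 gives the monic gcd n − 2.

n − 2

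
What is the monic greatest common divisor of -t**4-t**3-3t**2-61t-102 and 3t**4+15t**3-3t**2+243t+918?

By polynomial division,
  -t**4-t**3-3t**2-61t-102 = (-1/3)(3t**4+15t**3-3t**2+243t+918) + (4t**3-4t**2+20t+204)
  3t**4+15t**3-3t**2+243t+918 = ((3/4)t+9/2)(4t**3-4t**2+20t+204) + (0)
Last nonzero remainder: 4t**3-4t**2+20t+204. Dividing through by 4 gives the monic gcd t**3-t**2+5t+51.

t**3-t**2+5t+51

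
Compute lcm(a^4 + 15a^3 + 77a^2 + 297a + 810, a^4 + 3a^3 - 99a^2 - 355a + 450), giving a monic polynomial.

a^6 + 4a^5 - 78a^4 - 400a^3 - 1687a^2 - 5940a + 8100

By polynomial division,
  a^4 + 15a^3 + 77a^2 + 297a + 810 = (a^4 + 3a^3 - 99a^2 - 355a + 450) + (12a^3 + 176a^2 + 652a + 360)
  a^4 + 3a^3 - 99a^2 - 355a + 450 = ((1/12)a - 35/36)(12a^3 + 176a^2 + 652a + 360) + ((160/9)a^2 + (2240/9)a + 800)
  12a^3 + 176a^2 + 652a + 360 = ((27/40)a + 9/20)((160/9)a^2 + (2240/9)a + 800) + (0)
Last nonzero remainder: (160/9)a^2 + (2240/9)a + 800. Dividing through by 160/9 gives the monic gcd a^2 + 14a + 45.
Then lcm(f, g) = f·g / gcd(f, g); expanding and making the result monic gives the answer.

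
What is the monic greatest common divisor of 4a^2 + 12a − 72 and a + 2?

1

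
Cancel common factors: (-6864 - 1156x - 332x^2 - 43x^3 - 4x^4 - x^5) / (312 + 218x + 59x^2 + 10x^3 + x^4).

(-264 - 14x - x^2 - x^3)/(12 + 7x + x^2)

Euclidean algorithm in ℚ[x]:
  -x^5 - 4x^4 - 43x^3 - 332x^2 - 1156x - 6864 = (-x + 6)(x^4 + 10x^3 + 59x^2 + 218x + 312) + (-44x^3 - 468x^2 - 2152x - 8736)
  x^4 + 10x^3 + 59x^2 + 218x + 312 = (-(1/44)x + 7/484)(-44x^3 - 468x^2 - 2152x - 8736) + ((2040/121)x^2 + (6120/121)x + 53040/121)
  -44x^3 - 468x^2 - 2152x - 8736 = (-(1331/510)x - 1694/85)((2040/121)x^2 + (6120/121)x + 53040/121) + (0)
Last nonzero remainder: (2040/121)x^2 + (6120/121)x + 53040/121. Dividing through by 2040/121 gives the monic gcd x^2 + 3x + 26.
Cancel x^2 + 3x + 26 from numerator and denominator to get the reduced form.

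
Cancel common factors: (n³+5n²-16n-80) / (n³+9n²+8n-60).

(n²-16)/(n²+4n-12)

Repeated division with remainder:
  n³+5n²-16n-80 = (n³+9n²+8n-60) + (-4n²-24n-20)
  n³+9n²+8n-60 = (-(1/4)n-3/4)(-4n²-24n-20) + (-15n-75)
  -4n²-24n-20 = ((4/15)n+4/15)(-15n-75) + (0)
Last nonzero remainder: -15n-75. Dividing through by -15 gives the monic gcd n+5.
Cancel n+5 from numerator and denominator to get the reduced form.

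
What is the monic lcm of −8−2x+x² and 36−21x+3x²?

Apply the Euclidean algorithm:
  x²−2x−8 = (1/3)(3x²−21x+36) + (5x−20)
  3x²−21x+36 = ((3/5)x−9/5)(5x−20) + (0)
Last nonzero remainder: 5x−20. Dividing through by 5 gives the monic gcd x−4.
Then lcm(f, g) = f·g / gcd(f, g); expanding and making the result monic gives the answer.

24−2x−5x²+x³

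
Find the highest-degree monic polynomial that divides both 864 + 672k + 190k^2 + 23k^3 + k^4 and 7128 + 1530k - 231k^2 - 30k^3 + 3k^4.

Repeated division with remainder:
  k^4 + 23k^3 + 190k^2 + 672k + 864 = (1/3)(3k^4 - 30k^3 - 231k^2 + 1530k + 7128) + (33k^3 + 267k^2 + 162k - 1512)
  3k^4 - 30k^3 - 231k^2 + 1530k + 7128 = ((1/11)k - 199/121)(33k^3 + 267k^2 + 162k - 1512) + ((23400/121)k^2 + (234000/121)k + 561600/121)
  33k^3 + 267k^2 + 162k - 1512 = ((1331/7800)k - 847/2600)((23400/121)k^2 + (234000/121)k + 561600/121) + (0)
Last nonzero remainder: (23400/121)k^2 + (234000/121)k + 561600/121. Dividing through by 23400/121 gives the monic gcd k^2 + 10k + 24.

24 + 10k + k^2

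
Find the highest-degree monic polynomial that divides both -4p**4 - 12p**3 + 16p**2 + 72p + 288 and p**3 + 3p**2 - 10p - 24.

By polynomial division,
  -4p**4 - 12p**3 + 16p**2 + 72p + 288 = (-4p)(p**3 + 3p**2 - 10p - 24) + (-24p**2 - 24p + 288)
  p**3 + 3p**2 - 10p - 24 = (-(1/24)p - 1/12)(-24p**2 - 24p + 288) + (0)
Last nonzero remainder: -24p**2 - 24p + 288. Dividing through by -24 gives the monic gcd p**2 + p - 12.

p**2 + p - 12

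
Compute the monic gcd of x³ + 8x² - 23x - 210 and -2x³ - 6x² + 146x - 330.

x - 5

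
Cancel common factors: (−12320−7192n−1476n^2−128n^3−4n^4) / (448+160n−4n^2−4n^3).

(770+257n+28n^2+n^3)/(−28−3n+n^2)

Euclidean algorithm in ℚ[n]:
  −4n^4−128n^3−1476n^2−7192n−12320 = (n+31)(−4n^3−4n^2+160n+448) + (−1512n^2−12600n−26208)
  −4n^3−4n^2+160n+448 = ((1/378)n−11/567)(−1512n^2−12600n−26208) + (−(136/9)n−544/9)
  −1512n^2−12600n−26208 = ((1701/17)n+7371/17)(−(136/9)n−544/9) + (0)
Last nonzero remainder: −(136/9)n−544/9. Dividing through by −136/9 gives the monic gcd n+4.
Cancel n+4 from numerator and denominator to get the reduced form.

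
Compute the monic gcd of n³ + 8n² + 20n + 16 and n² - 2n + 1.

1

Euclidean algorithm in ℚ[n]:
  n³ + 8n² + 20n + 16 = (n + 10)(n² - 2n + 1) + (39n + 6)
  n² - 2n + 1 = ((1/39)n - 28/507)(39n + 6) + (225/169)
  39n + 6 = ((2197/75)n + 338/75)(225/169) + (0)
The last nonzero remainder is the constant 225/169, so the polynomials are coprime and gcd = 1.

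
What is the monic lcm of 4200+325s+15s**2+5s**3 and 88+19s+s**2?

Repeated division with remainder:
  5s**3+15s**2+325s+4200 = (5s−80)(s**2+19s+88) + (1405s+11240)
  s**2+19s+88 = ((1/1405)s+11/1405)(1405s+11240) + (0)
Last nonzero remainder: 1405s+11240. Dividing through by 1405 gives the monic gcd s+8.
Then lcm(f, g) = f·g / gcd(f, g); expanding and making the result monic gives the answer.

9240+1555s+98s**2+14s**3+s**4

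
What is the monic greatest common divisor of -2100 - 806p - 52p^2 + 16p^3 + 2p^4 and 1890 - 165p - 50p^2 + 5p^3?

Apply the Euclidean algorithm:
  2p^4 + 16p^3 - 52p^2 - 806p - 2100 = ((2/5)p + 36/5)(5p^3 - 50p^2 - 165p + 1890) + (374p^2 - 374p - 15708)
  5p^3 - 50p^2 - 165p + 1890 = ((5/374)p - 45/374)(374p^2 - 374p - 15708) + (0)
Last nonzero remainder: 374p^2 - 374p - 15708. Dividing through by 374 gives the monic gcd p^2 - p - 42.

-42 - p + p^2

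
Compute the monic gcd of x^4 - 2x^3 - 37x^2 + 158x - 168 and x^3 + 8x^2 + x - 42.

x^2 + 5x - 14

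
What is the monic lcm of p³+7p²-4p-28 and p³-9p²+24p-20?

Euclidean algorithm in ℚ[p]:
  p³+7p²-4p-28 = (p³-9p²+24p-20) + (16p²-28p-8)
  p³-9p²+24p-20 = ((1/16)p-29/64)(16p²-28p-8) + ((189/16)p-189/8)
  16p²-28p-8 = ((256/189)p+64/189)((189/16)p-189/8) + (0)
Last nonzero remainder: (189/16)p-189/8. Dividing through by 189/16 gives the monic gcd p-2.
Then lcm(f, g) = f·g / gcd(f, g); expanding and making the result monic gives the answer.

p⁵-43p³+70p²+156p-280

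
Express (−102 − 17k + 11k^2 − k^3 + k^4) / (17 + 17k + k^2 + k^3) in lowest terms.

Apply the Euclidean algorithm:
  k^4 − k^3 + 11k^2 − 17k − 102 = (k − 2)(k^3 + k^2 + 17k + 17) + (−4k^2 − 68)
  k^3 + k^2 + 17k + 17 = (−(1/4)k − 1/4)(−4k^2 − 68) + (0)
Last nonzero remainder: −4k^2 − 68. Dividing through by −4 gives the monic gcd k^2 + 17.
Cancel k^2 + 17 from numerator and denominator to get the reduced form.

(−6 − k + k^2)/(1 + k)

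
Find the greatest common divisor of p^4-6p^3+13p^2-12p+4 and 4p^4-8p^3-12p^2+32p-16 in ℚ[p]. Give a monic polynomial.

Repeated division with remainder:
  p^4-6p^3+13p^2-12p+4 = (1/4)(4p^4-8p^3-12p^2+32p-16) + (-4p^3+16p^2-20p+8)
  4p^4-8p^3-12p^2+32p-16 = (-p-2)(-4p^3+16p^2-20p+8) + (0)
Last nonzero remainder: -4p^3+16p^2-20p+8. Dividing through by -4 gives the monic gcd p^3-4p^2+5p-2.

p^3-4p^2+5p-2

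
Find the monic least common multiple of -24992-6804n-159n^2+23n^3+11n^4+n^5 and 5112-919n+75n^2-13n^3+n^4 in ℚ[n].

224928+36244n-5373n^2-366n^3-76n^4+2n^5+n^6

Apply the Euclidean algorithm:
  n^5+11n^4+23n^3-159n^2-6804n-24992 = (n+24)(n^4-13n^3+75n^2-919n+5112) + (260n^3-1040n^2+10140n-147680)
  n^4-13n^3+75n^2-919n+5112 = ((1/260)n-9/260)(260n^3-1040n^2+10140n-147680) + (0)
Last nonzero remainder: 260n^3-1040n^2+10140n-147680. Dividing through by 260 gives the monic gcd n^3-4n^2+39n-568.
Then lcm(f, g) = f·g / gcd(f, g); expanding and making the result monic gives the answer.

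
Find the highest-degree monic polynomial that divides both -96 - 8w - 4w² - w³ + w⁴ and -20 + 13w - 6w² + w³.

Repeated division with remainder:
  w⁴ - w³ - 4w² - 8w - 96 = (w + 5)(w³ - 6w² + 13w - 20) + (13w² - 53w + 4)
  w³ - 6w² + 13w - 20 = ((1/13)w - 25/169)(13w² - 53w + 4) + ((820/169)w - 3280/169)
  13w² - 53w + 4 = ((2197/820)w - 169/820)((820/169)w - 3280/169) + (0)
Last nonzero remainder: (820/169)w - 3280/169. Dividing through by 820/169 gives the monic gcd w - 4.

-4 + w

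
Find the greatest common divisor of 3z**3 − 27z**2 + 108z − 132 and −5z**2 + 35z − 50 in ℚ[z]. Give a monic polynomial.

z − 2

Apply the Euclidean algorithm:
  3z**3 − 27z**2 + 108z − 132 = (−(3/5)z + 6/5)(−5z**2 + 35z − 50) + (36z − 72)
  −5z**2 + 35z − 50 = (−(5/36)z + 25/36)(36z − 72) + (0)
Last nonzero remainder: 36z − 72. Dividing through by 36 gives the monic gcd z − 2.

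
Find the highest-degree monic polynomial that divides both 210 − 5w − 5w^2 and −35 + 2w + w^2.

7 + w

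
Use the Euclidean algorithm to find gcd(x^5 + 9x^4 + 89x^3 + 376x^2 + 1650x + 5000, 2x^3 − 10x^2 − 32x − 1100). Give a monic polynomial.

x^2 + 6x + 50

By polynomial division,
  x^5 + 9x^4 + 89x^3 + 376x^2 + 1650x + 5000 = ((1/2)x^2 + 7x + 175/2)(2x^3 − 10x^2 − 32x − 1100) + (2025x^2 + 12150x + 101250)
  2x^3 − 10x^2 − 32x − 1100 = ((2/2025)x − 22/2025)(2025x^2 + 12150x + 101250) + (0)
Last nonzero remainder: 2025x^2 + 12150x + 101250. Dividing through by 2025 gives the monic gcd x^2 + 6x + 50.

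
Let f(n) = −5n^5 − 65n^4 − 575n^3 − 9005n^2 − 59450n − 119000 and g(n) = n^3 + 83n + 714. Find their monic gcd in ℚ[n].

By polynomial division,
  −5n^5 − 65n^4 − 575n^3 − 9005n^2 − 59450n − 119000 = (−5n^2 − 65n − 160)(n^3 + 83n + 714) + (−40n^2 + 240n − 4760)
  n^3 + 83n + 714 = (−(1/40)n − 3/20)(−40n^2 + 240n − 4760) + (0)
Last nonzero remainder: −40n^2 + 240n − 4760. Dividing through by −40 gives the monic gcd n^2 − 6n + 119.

n^2 − 6n + 119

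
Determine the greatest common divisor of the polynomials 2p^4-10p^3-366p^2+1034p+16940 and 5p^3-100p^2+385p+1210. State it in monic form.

Apply the Euclidean algorithm:
  2p^4-10p^3-366p^2+1034p+16940 = ((2/5)p+6)(5p^3-100p^2+385p+1210) + (80p^2-1760p+9680)
  5p^3-100p^2+385p+1210 = ((1/16)p+1/8)(80p^2-1760p+9680) + (0)
Last nonzero remainder: 80p^2-1760p+9680. Dividing through by 80 gives the monic gcd p^2-22p+121.

p^2-22p+121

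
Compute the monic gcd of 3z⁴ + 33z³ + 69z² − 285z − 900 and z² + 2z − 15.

Repeated division with remainder:
  3z⁴ + 33z³ + 69z² − 285z − 900 = (3z² + 27z + 60)(z² + 2z − 15) + (0)
The last nonzero remainder z² + 2z − 15 is already monic.

z² + 2z − 15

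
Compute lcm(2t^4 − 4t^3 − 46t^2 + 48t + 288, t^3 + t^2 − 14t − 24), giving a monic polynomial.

t^5 − 27t^3 − 22t^2 + 192t + 288

Euclidean algorithm in ℚ[t]:
  2t^4 − 4t^3 − 46t^2 + 48t + 288 = (2t − 6)(t^3 + t^2 − 14t − 24) + (−12t^2 + 12t + 144)
  t^3 + t^2 − 14t − 24 = (−(1/12)t − 1/6)(−12t^2 + 12t + 144) + (0)
Last nonzero remainder: −12t^2 + 12t + 144. Dividing through by −12 gives the monic gcd t^2 − t − 12.
Then lcm(f, g) = f·g / gcd(f, g); expanding and making the result monic gives the answer.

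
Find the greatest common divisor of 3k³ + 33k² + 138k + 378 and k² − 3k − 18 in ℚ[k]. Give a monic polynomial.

1

By polynomial division,
  3k³ + 33k² + 138k + 378 = (3k + 42)(k² − 3k − 18) + (318k + 1134)
  k² − 3k − 18 = ((1/318)k − 58/2809)(318k + 1134) + (15210/2809)
  318k + 1134 = ((148877/2535)k + 176967/845)(15210/2809) + (0)
The last nonzero remainder is the constant 15210/2809, so the polynomials are coprime and gcd = 1.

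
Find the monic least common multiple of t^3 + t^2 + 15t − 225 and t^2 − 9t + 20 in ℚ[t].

t^4 − 3t^3 + 11t^2 − 285t + 900

Euclidean algorithm in ℚ[t]:
  t^3 + t^2 + 15t − 225 = (t + 10)(t^2 − 9t + 20) + (85t − 425)
  t^2 − 9t + 20 = ((1/85)t − 4/85)(85t − 425) + (0)
Last nonzero remainder: 85t − 425. Dividing through by 85 gives the monic gcd t − 5.
Then lcm(f, g) = f·g / gcd(f, g); expanding and making the result monic gives the answer.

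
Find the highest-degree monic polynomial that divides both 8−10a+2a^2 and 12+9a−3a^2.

−4+a

Euclidean algorithm in ℚ[a]:
  2a^2−10a+8 = (−2/3)(−3a^2+9a+12) + (−4a+16)
  −3a^2+9a+12 = ((3/4)a+3/4)(−4a+16) + (0)
Last nonzero remainder: −4a+16. Dividing through by −4 gives the monic gcd a−4.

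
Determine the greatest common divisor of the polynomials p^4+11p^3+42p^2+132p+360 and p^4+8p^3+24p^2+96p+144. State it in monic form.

Apply the Euclidean algorithm:
  p^4+11p^3+42p^2+132p+360 = (p^4+8p^3+24p^2+96p+144) + (3p^3+18p^2+36p+216)
  p^4+8p^3+24p^2+96p+144 = ((1/3)p+2/3)(3p^3+18p^2+36p+216) + (0)
Last nonzero remainder: 3p^3+18p^2+36p+216. Dividing through by 3 gives the monic gcd p^3+6p^2+12p+72.

p^3+6p^2+12p+72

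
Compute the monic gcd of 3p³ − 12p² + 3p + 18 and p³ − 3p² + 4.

Repeated division with remainder:
  3p³ − 12p² + 3p + 18 = (3)(p³ − 3p² + 4) + (−3p² + 3p + 6)
  p³ − 3p² + 4 = (−(1/3)p + 2/3)(−3p² + 3p + 6) + (0)
Last nonzero remainder: −3p² + 3p + 6. Dividing through by −3 gives the monic gcd p² − p − 2.

p² − p − 2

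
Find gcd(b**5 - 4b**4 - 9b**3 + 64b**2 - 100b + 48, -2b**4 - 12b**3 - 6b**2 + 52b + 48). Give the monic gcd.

By polynomial division,
  b**5 - 4b**4 - 9b**3 + 64b**2 - 100b + 48 = (-(1/2)b + 5)(-2b**4 - 12b**3 - 6b**2 + 52b + 48) + (48b**3 + 120b**2 - 336b - 192)
  -2b**4 - 12b**3 - 6b**2 + 52b + 48 = (-(1/24)b - 7/48)(48b**3 + 120b**2 - 336b - 192) + (-(5/2)b**2 - 5b + 20)
  48b**3 + 120b**2 - 336b - 192 = (-(96/5)b - 48/5)(-(5/2)b**2 - 5b + 20) + (0)
Last nonzero remainder: -(5/2)b**2 - 5b + 20. Dividing through by -5/2 gives the monic gcd b**2 + 2b - 8.

b**2 + 2b - 8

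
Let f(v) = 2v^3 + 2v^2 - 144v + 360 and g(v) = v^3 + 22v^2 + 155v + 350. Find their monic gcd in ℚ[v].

Repeated division with remainder:
  2v^3 + 2v^2 - 144v + 360 = (2)(v^3 + 22v^2 + 155v + 350) + (-42v^2 - 454v - 340)
  v^3 + 22v^2 + 155v + 350 = (-(1/42)v - 235/882)(-42v^2 - 454v - 340) + ((11440/441)v + 114400/441)
  -42v^2 - 454v - 340 = (-(9261/5720)v - 7497/5720)((11440/441)v + 114400/441) + (0)
Last nonzero remainder: (11440/441)v + 114400/441. Dividing through by 11440/441 gives the monic gcd v + 10.

v + 10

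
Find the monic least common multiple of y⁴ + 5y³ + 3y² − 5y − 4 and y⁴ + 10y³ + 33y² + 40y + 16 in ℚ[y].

Repeated division with remainder:
  y⁴ + 5y³ + 3y² − 5y − 4 = (y⁴ + 10y³ + 33y² + 40y + 16) + (−5y³ − 30y² − 45y − 20)
  y⁴ + 10y³ + 33y² + 40y + 16 = (−(1/5)y − 4/5)(−5y³ − 30y² − 45y − 20) + (0)
Last nonzero remainder: −5y³ − 30y² − 45y − 20. Dividing through by −5 gives the monic gcd y³ + 6y² + 9y + 4.
Then lcm(f, g) = f·g / gcd(f, g); expanding and making the result monic gives the answer.

y⁵ + 9y⁴ + 23y³ + 7y² − 24y − 16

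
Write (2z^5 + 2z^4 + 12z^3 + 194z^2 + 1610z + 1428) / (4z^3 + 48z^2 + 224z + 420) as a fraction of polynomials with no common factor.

(z^3 - 6z^2 + 27z + 34)/(2z + 10)

Repeated division with remainder:
  2z^5 + 2z^4 + 12z^3 + 194z^2 + 1610z + 1428 = ((1/2)z^2 - (11/2)z + 41)(4z^3 + 48z^2 + 224z + 420) + (-752z^2 - 5264z - 15792)
  4z^3 + 48z^2 + 224z + 420 = (-(1/188)z - 5/188)(-752z^2 - 5264z - 15792) + (0)
Last nonzero remainder: -752z^2 - 5264z - 15792. Dividing through by -752 gives the monic gcd z^2 + 7z + 21.
Cancel z^2 + 7z + 21 from numerator and denominator to get the reduced form.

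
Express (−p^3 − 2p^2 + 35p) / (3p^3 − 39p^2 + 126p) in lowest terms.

(−p^2 − 2p + 35)/(3p^2 − 39p + 126)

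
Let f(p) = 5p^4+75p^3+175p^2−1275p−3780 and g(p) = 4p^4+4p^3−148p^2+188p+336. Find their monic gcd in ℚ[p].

Euclidean algorithm in ℚ[p]:
  5p^4+75p^3+175p^2−1275p−3780 = (5/4)(4p^4+4p^3−148p^2+188p+336) + (70p^3+360p^2−1510p−4200)
  4p^4+4p^3−148p^2+188p+336 = ((2/35)p−58/245)(70p^3+360p^2−1510p−4200) + ((1152/49)p^2+(3456/49)p−4608/7)
  70p^3+360p^2−1510p−4200 = ((1715/576)p+1225/192)((1152/49)p^2+(3456/49)p−4608/7) + (0)
Last nonzero remainder: (1152/49)p^2+(3456/49)p−4608/7. Dividing through by 1152/49 gives the monic gcd p^2+3p−28.

p^2+3p−28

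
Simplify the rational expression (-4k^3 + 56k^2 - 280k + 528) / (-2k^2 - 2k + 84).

By polynomial division,
  -4k^3 + 56k^2 - 280k + 528 = (2k - 30)(-2k^2 - 2k + 84) + (-508k + 3048)
  -2k^2 - 2k + 84 = ((1/254)k + 7/254)(-508k + 3048) + (0)
Last nonzero remainder: -508k + 3048. Dividing through by -508 gives the monic gcd k - 6.
Cancel k - 6 from numerator and denominator to get the reduced form.

(2k^2 - 16k + 44)/(k + 7)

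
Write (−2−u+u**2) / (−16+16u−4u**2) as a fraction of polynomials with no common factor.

(−1−u)/(−8+4u)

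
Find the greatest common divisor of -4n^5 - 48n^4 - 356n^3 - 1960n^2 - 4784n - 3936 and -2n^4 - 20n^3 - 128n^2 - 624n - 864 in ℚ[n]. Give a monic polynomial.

n^2 + 8n + 12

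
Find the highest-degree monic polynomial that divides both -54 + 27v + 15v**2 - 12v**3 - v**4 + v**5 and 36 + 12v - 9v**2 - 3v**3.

Euclidean algorithm in ℚ[v]:
  v**5 - v**4 - 12v**3 + 15v**2 + 27v - 54 = (-(1/3)v**2 + (4/3)v - 4/3)(-3v**3 - 9v**2 + 12v + 36) + (-v**2 - 5v - 6)
  -3v**3 - 9v**2 + 12v + 36 = (3v - 6)(-v**2 - 5v - 6) + (0)
Last nonzero remainder: -v**2 - 5v - 6. Dividing through by -1 gives the monic gcd v**2 + 5v + 6.

6 + 5v + v**2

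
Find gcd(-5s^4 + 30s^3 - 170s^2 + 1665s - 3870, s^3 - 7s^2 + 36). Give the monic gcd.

s^2 - 9s + 18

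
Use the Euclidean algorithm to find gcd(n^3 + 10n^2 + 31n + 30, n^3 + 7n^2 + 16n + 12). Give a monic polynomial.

By polynomial division,
  n^3 + 10n^2 + 31n + 30 = (n^3 + 7n^2 + 16n + 12) + (3n^2 + 15n + 18)
  n^3 + 7n^2 + 16n + 12 = ((1/3)n + 2/3)(3n^2 + 15n + 18) + (0)
Last nonzero remainder: 3n^2 + 15n + 18. Dividing through by 3 gives the monic gcd n^2 + 5n + 6.

n^2 + 5n + 6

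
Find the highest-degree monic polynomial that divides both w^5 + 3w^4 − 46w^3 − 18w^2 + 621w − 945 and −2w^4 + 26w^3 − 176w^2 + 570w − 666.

w^2 − 6w + 9

By polynomial division,
  w^5 + 3w^4 − 46w^3 − 18w^2 + 621w − 945 = (−(1/2)w − 8)(−2w^4 + 26w^3 − 176w^2 + 570w − 666) + (74w^3 − 1141w^2 + 4848w − 6273)
  −2w^4 + 26w^3 − 176w^2 + 570w − 666 = (−(1/37)w − 179/2738)(74w^3 − 1141w^2 + 4848w − 6273) + (−(327375/2738)w^2 + (982125/1369)w − 2946375/2738)
  74w^3 − 1141w^2 + 4848w − 6273 = (−(202612/327375)w + 1908386/327375)(−(327375/2738)w^2 + (982125/1369)w − 2946375/2738) + (0)
Last nonzero remainder: −(327375/2738)w^2 + (982125/1369)w − 2946375/2738. Dividing through by −327375/2738 gives the monic gcd w^2 − 6w + 9.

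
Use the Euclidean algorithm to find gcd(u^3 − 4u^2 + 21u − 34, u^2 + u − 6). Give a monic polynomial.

u − 2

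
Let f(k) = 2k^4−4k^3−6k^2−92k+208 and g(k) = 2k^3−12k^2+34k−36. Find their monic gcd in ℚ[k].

Repeated division with remainder:
  2k^4−4k^3−6k^2−92k+208 = (k+4)(2k^3−12k^2+34k−36) + (8k^2−192k+352)
  2k^3−12k^2+34k−36 = ((1/4)k+9/2)(8k^2−192k+352) + (810k−1620)
  8k^2−192k+352 = ((4/405)k−88/405)(810k−1620) + (0)
Last nonzero remainder: 810k−1620. Dividing through by 810 gives the monic gcd k−2.

k−2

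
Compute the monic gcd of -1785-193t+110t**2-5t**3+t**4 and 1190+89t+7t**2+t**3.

119-3t+t**2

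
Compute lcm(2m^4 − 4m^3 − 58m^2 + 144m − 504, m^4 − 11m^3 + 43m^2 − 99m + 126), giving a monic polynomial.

m^5 − 5m^4 − 23m^3 + 159m^2 − 468m + 756

Apply the Euclidean algorithm:
  2m^4 − 4m^3 − 58m^2 + 144m − 504 = (2)(m^4 − 11m^3 + 43m^2 − 99m + 126) + (18m^3 − 144m^2 + 342m − 756)
  m^4 − 11m^3 + 43m^2 − 99m + 126 = ((1/18)m − 1/6)(18m^3 − 144m^2 + 342m − 756) + (0)
Last nonzero remainder: 18m^3 − 144m^2 + 342m − 756. Dividing through by 18 gives the monic gcd m^3 − 8m^2 + 19m − 42.
Then lcm(f, g) = f·g / gcd(f, g); expanding and making the result monic gives the answer.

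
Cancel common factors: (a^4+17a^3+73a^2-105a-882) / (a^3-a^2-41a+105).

Euclidean algorithm in ℚ[a]:
  a^4+17a^3+73a^2-105a-882 = (a+18)(a^3-a^2-41a+105) + (132a^2+528a-2772)
  a^3-a^2-41a+105 = ((1/132)a-5/132)(132a^2+528a-2772) + (0)
Last nonzero remainder: 132a^2+528a-2772. Dividing through by 132 gives the monic gcd a^2+4a-21.
Cancel a^2+4a-21 from numerator and denominator to get the reduced form.

(a^2+13a+42)/(a-5)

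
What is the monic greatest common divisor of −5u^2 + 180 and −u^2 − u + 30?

By polynomial division,
  −5u^2 + 180 = (5)(−u^2 − u + 30) + (5u + 30)
  −u^2 − u + 30 = (−(1/5)u + 1)(5u + 30) + (0)
Last nonzero remainder: 5u + 30. Dividing through by 5 gives the monic gcd u + 6.

u + 6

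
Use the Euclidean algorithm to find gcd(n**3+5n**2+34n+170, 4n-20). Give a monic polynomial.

1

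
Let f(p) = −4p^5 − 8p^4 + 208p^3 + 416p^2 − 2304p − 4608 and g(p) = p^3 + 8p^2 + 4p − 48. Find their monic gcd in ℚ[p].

Repeated division with remainder:
  −4p^5 − 8p^4 + 208p^3 + 416p^2 − 2304p − 4608 = (−4p^2 + 24p + 32)(p^3 + 8p^2 + 4p − 48) + (−128p^2 − 1280p − 3072)
  p^3 + 8p^2 + 4p − 48 = (−(1/128)p + 1/64)(−128p^2 − 1280p − 3072) + (0)
Last nonzero remainder: −128p^2 − 1280p − 3072. Dividing through by −128 gives the monic gcd p^2 + 10p + 24.

p^2 + 10p + 24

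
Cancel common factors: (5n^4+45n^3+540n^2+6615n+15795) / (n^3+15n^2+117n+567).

By polynomial division,
  5n^4+45n^3+540n^2+6615n+15795 = (5n−30)(n^3+15n^2+117n+567) + (405n^2+7290n+32805)
  n^3+15n^2+117n+567 = ((1/405)n−1/135)(405n^2+7290n+32805) + (90n+810)
  405n^2+7290n+32805 = ((9/2)n+81/2)(90n+810) + (0)
Last nonzero remainder: 90n+810. Dividing through by 90 gives the monic gcd n+9.
Cancel n+9 from numerator and denominator to get the reduced form.

(5n^3+540n+1755)/(n^2+6n+63)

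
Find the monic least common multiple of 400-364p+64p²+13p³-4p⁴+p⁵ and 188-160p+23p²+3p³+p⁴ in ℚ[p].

18800-14308p+860p²+695p³-33p⁴+32p⁵+3p⁶+p⁷

Apply the Euclidean algorithm:
  p⁵-4p⁴+13p³+64p²-364p+400 = (p-7)(p⁴+3p³+23p²-160p+188) + (11p³+385p²-1672p+1716)
  p⁴+3p³+23p²-160p+188 = ((1/11)p-32/11)(11p³+385p²-1672p+1716) + (1295p²-5180p+5180)
  11p³+385p²-1672p+1716 = ((11/1295)p+429/1295)(1295p²-5180p+5180) + (0)
Last nonzero remainder: 1295p²-5180p+5180. Dividing through by 1295 gives the monic gcd p²-4p+4.
Then lcm(f, g) = f·g / gcd(f, g); expanding and making the result monic gives the answer.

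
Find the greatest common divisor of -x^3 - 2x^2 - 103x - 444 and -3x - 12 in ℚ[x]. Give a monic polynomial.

x + 4

By polynomial division,
  -x^3 - 2x^2 - 103x - 444 = ((1/3)x^2 - (2/3)x + 37)(-3x - 12) + (0)
Last nonzero remainder: -3x - 12. Dividing through by -3 gives the monic gcd x + 4.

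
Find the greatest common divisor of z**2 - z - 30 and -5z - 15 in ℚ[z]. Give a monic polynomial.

1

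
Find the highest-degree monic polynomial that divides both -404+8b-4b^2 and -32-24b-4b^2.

1

Euclidean algorithm in ℚ[b]:
  -4b^2+8b-404 = (-4b^2-24b-32) + (32b-372)
  -4b^2-24b-32 = (-(1/8)b-141/64)(32b-372) + (-13625/16)
  32b-372 = (-(512/13625)b+5952/13625)(-13625/16) + (0)
The last nonzero remainder is the constant -13625/16, so the polynomials are coprime and gcd = 1.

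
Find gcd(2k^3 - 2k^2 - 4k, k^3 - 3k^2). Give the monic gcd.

k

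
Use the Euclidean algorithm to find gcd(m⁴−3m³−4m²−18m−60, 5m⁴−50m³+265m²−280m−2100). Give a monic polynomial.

m²−3m−10

Euclidean algorithm in ℚ[m]:
  m⁴−3m³−4m²−18m−60 = (1/5)(5m⁴−50m³+265m²−280m−2100) + (7m³−57m²+38m+360)
  5m⁴−50m³+265m²−280m−2100 = ((5/7)m−65/49)(7m³−57m²+38m+360) + ((7950/49)m²−(23850/49)m−79500/49)
  7m³−57m²+38m+360 = ((343/7950)m−294/1325)((7950/49)m²−(23850/49)m−79500/49) + (0)
Last nonzero remainder: (7950/49)m²−(23850/49)m−79500/49. Dividing through by 7950/49 gives the monic gcd m²−3m−10.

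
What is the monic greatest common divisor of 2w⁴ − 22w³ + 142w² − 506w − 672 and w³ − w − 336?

Apply the Euclidean algorithm:
  2w⁴ − 22w³ + 142w² − 506w − 672 = (2w − 22)(w³ − w − 336) + (144w² + 144w − 8064)
  w³ − w − 336 = ((1/144)w − 1/144)(144w² + 144w − 8064) + (56w − 392)
  144w² + 144w − 8064 = ((18/7)w + 144/7)(56w − 392) + (0)
Last nonzero remainder: 56w − 392. Dividing through by 56 gives the monic gcd w − 7.

w − 7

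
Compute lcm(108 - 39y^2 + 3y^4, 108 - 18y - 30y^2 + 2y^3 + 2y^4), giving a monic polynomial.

108 + 36y - 39y^2 - 13y^3 + 3y^4 + y^5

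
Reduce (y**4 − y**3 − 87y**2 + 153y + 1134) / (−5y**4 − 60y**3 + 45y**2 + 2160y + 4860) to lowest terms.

Apply the Euclidean algorithm:
  y**4 − y**3 − 87y**2 + 153y + 1134 = (−1/5)(−5y**4 − 60y**3 + 45y**2 + 2160y + 4860) + (−13y**3 − 78y**2 + 585y + 2106)
  −5y**4 − 60y**3 + 45y**2 + 2160y + 4860 = ((5/13)y + 30/13)(−13y**3 − 78y**2 + 585y + 2106) + (0)
Last nonzero remainder: −13y**3 − 78y**2 + 585y + 2106. Dividing through by −13 gives the monic gcd y**3 + 6y**2 − 45y − 162.
Cancel y**3 + 6y**2 − 45y − 162 from numerator and denominator to get the reduced form.

(−y + 7)/(5y + 30)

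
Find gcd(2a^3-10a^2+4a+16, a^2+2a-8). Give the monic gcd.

a-2

Apply the Euclidean algorithm:
  2a^3-10a^2+4a+16 = (2a-14)(a^2+2a-8) + (48a-96)
  a^2+2a-8 = ((1/48)a+1/12)(48a-96) + (0)
Last nonzero remainder: 48a-96. Dividing through by 48 gives the monic gcd a-2.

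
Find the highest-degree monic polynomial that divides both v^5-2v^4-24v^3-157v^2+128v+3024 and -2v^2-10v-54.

By polynomial division,
  v^5-2v^4-24v^3-157v^2+128v+3024 = (-(1/2)v^3+(7/2)v^2+8v-56)(-2v^2-10v-54) + (0)
Last nonzero remainder: -2v^2-10v-54. Dividing through by -2 gives the monic gcd v^2+5v+27.

v^2+5v+27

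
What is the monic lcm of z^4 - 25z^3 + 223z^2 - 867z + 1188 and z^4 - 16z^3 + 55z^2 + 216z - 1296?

By polynomial division,
  z^4 - 25z^3 + 223z^2 - 867z + 1188 = (z^4 - 16z^3 + 55z^2 + 216z - 1296) + (-9z^3 + 168z^2 - 1083z + 2484)
  z^4 - 16z^3 + 55z^2 + 216z - 1296 = (-(1/9)z - 8/27)(-9z^3 + 168z^2 - 1083z + 2484) + (-(140/9)z^2 + (1540/9)z - 560)
  -9z^3 + 168z^2 - 1083z + 2484 = ((81/140)z - 621/140)(-(140/9)z^2 + (1540/9)z - 560) + (0)
Last nonzero remainder: -(140/9)z^2 + (1540/9)z - 560. Dividing through by -140/9 gives the monic gcd z^2 - 11z + 36.
Then lcm(f, g) = f·g / gcd(f, g); expanding and making the result monic gives the answer.

z^6 - 30z^5 + 312z^4 - 1082z^3 - 2505z^2 + 25272z - 42768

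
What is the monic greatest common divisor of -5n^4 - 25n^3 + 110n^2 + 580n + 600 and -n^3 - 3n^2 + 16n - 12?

n + 6

Repeated division with remainder:
  -5n^4 - 25n^3 + 110n^2 + 580n + 600 = (5n + 10)(-n^3 - 3n^2 + 16n - 12) + (60n^2 + 480n + 720)
  -n^3 - 3n^2 + 16n - 12 = (-(1/60)n + 1/12)(60n^2 + 480n + 720) + (-12n - 72)
  60n^2 + 480n + 720 = (-5n - 10)(-12n - 72) + (0)
Last nonzero remainder: -12n - 72. Dividing through by -12 gives the monic gcd n + 6.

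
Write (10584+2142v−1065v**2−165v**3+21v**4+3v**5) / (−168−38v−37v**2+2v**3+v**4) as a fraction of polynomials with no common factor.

(−252−57v+18v**2+3v**3)/(4+v+v**2)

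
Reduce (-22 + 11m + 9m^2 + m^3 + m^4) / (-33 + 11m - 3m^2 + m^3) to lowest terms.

By polynomial division,
  m^4 + m^3 + 9m^2 + 11m - 22 = (m + 4)(m^3 - 3m^2 + 11m - 33) + (10m^2 + 110)
  m^3 - 3m^2 + 11m - 33 = ((1/10)m - 3/10)(10m^2 + 110) + (0)
Last nonzero remainder: 10m^2 + 110. Dividing through by 10 gives the monic gcd m^2 + 11.
Cancel m^2 + 11 from numerator and denominator to get the reduced form.

(-2 + m + m^2)/(-3 + m)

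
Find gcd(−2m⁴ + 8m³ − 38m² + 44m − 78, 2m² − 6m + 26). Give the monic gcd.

Apply the Euclidean algorithm:
  −2m⁴ + 8m³ − 38m² + 44m − 78 = (−m² + m − 3)(2m² − 6m + 26) + (0)
Last nonzero remainder: 2m² − 6m + 26. Dividing through by 2 gives the monic gcd m² − 3m + 13.

m² − 3m + 13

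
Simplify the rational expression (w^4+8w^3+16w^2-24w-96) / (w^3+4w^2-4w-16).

(w^2+6w+12)/(w+2)

Repeated division with remainder:
  w^4+8w^3+16w^2-24w-96 = (w+4)(w^3+4w^2-4w-16) + (4w^2+8w-32)
  w^3+4w^2-4w-16 = ((1/4)w+1/2)(4w^2+8w-32) + (0)
Last nonzero remainder: 4w^2+8w-32. Dividing through by 4 gives the monic gcd w^2+2w-8.
Cancel w^2+2w-8 from numerator and denominator to get the reduced form.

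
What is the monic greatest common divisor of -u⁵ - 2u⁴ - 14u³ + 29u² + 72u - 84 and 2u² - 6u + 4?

By polynomial division,
  -u⁵ - 2u⁴ - 14u³ + 29u² + 72u - 84 = (-(1/2)u³ - (5/2)u² - (27/2)u - 21)(2u² - 6u + 4) + (0)
Last nonzero remainder: 2u² - 6u + 4. Dividing through by 2 gives the monic gcd u² - 3u + 2.

u² - 3u + 2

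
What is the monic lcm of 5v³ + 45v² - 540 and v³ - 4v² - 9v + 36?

Apply the Euclidean algorithm:
  5v³ + 45v² - 540 = (5)(v³ - 4v² - 9v + 36) + (65v² + 45v - 720)
  v³ - 4v² - 9v + 36 = ((1/65)v - 61/845)(65v² + 45v - 720) + ((900/169)v - 2700/169)
  65v² + 45v - 720 = ((2197/180)v + 676/15)((900/169)v - 2700/169) + (0)
Last nonzero remainder: (900/169)v - 2700/169. Dividing through by 900/169 gives the monic gcd v - 3.
Then lcm(f, g) = f·g / gcd(f, g); expanding and making the result monic gives the answer.

v⁵ + 8v⁴ - 21v³ - 216v² + 108v + 1296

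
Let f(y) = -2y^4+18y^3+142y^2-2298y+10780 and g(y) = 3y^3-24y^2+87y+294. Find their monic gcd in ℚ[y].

Repeated division with remainder:
  -2y^4+18y^3+142y^2-2298y+10780 = (-(2/3)y+2/3)(3y^3-24y^2+87y+294) + (216y^2-2160y+10584)
  3y^3-24y^2+87y+294 = ((1/72)y+1/36)(216y^2-2160y+10584) + (0)
Last nonzero remainder: 216y^2-2160y+10584. Dividing through by 216 gives the monic gcd y^2-10y+49.

y^2-10y+49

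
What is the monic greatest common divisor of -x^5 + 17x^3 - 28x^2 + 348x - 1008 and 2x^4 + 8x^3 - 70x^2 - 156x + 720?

By polynomial division,
  -x^5 + 17x^3 - 28x^2 + 348x - 1008 = (-(1/2)x + 2)(2x^4 + 8x^3 - 70x^2 - 156x + 720) + (-34x^3 + 34x^2 + 1020x - 2448)
  2x^4 + 8x^3 - 70x^2 - 156x + 720 = (-(1/17)x - 5/17)(-34x^3 + 34x^2 + 1020x - 2448) + (0)
Last nonzero remainder: -34x^3 + 34x^2 + 1020x - 2448. Dividing through by -34 gives the monic gcd x^3 - x^2 - 30x + 72.

x^3 - x^2 - 30x + 72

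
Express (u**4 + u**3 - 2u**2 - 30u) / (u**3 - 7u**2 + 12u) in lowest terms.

Repeated division with remainder:
  u**4 + u**3 - 2u**2 - 30u = (u + 8)(u**3 - 7u**2 + 12u) + (42u**2 - 126u)
  u**3 - 7u**2 + 12u = ((1/42)u - 2/21)(42u**2 - 126u) + (0)
Last nonzero remainder: 42u**2 - 126u. Dividing through by 42 gives the monic gcd u**2 - 3u.
Cancel u**2 - 3u from numerator and denominator to get the reduced form.

(u**2 + 4u + 10)/(u - 4)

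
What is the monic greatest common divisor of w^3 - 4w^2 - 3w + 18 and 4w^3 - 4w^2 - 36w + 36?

By polynomial division,
  w^3 - 4w^2 - 3w + 18 = (1/4)(4w^3 - 4w^2 - 36w + 36) + (-3w^2 + 6w + 9)
  4w^3 - 4w^2 - 36w + 36 = (-(4/3)w - 4/3)(-3w^2 + 6w + 9) + (-16w + 48)
  -3w^2 + 6w + 9 = ((3/16)w + 3/16)(-16w + 48) + (0)
Last nonzero remainder: -16w + 48. Dividing through by -16 gives the monic gcd w - 3.

w - 3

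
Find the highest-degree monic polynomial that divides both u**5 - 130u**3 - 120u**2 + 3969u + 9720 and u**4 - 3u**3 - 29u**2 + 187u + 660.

Euclidean algorithm in ℚ[u]:
  u**5 - 130u**3 - 120u**2 + 3969u + 9720 = (u + 3)(u**4 - 3u**3 - 29u**2 + 187u + 660) + (-92u**3 - 220u**2 + 2748u + 7740)
  u**4 - 3u**3 - 29u**2 + 187u + 660 = (-(1/92)u + 31/529)(-92u**3 - 220u**2 + 2748u + 7740) + ((7280/529)u**2 + (58240/529)u + 109200/529)
  -92u**3 - 220u**2 + 2748u + 7740 = (-(12167/1820)u + 68241/1820)((7280/529)u**2 + (58240/529)u + 109200/529) + (0)
Last nonzero remainder: (7280/529)u**2 + (58240/529)u + 109200/529. Dividing through by 7280/529 gives the monic gcd u**2 + 8u + 15.

u**2 + 8u + 15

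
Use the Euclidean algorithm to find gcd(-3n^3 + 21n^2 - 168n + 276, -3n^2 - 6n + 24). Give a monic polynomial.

By polynomial division,
  -3n^3 + 21n^2 - 168n + 276 = (n - 9)(-3n^2 - 6n + 24) + (-246n + 492)
  -3n^2 - 6n + 24 = ((1/82)n + 2/41)(-246n + 492) + (0)
Last nonzero remainder: -246n + 492. Dividing through by -246 gives the monic gcd n - 2.

n - 2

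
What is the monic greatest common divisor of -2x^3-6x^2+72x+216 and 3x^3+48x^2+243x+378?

x^2+9x+18

By polynomial division,
  -2x^3-6x^2+72x+216 = (-2/3)(3x^3+48x^2+243x+378) + (26x^2+234x+468)
  3x^3+48x^2+243x+378 = ((3/26)x+21/26)(26x^2+234x+468) + (0)
Last nonzero remainder: 26x^2+234x+468. Dividing through by 26 gives the monic gcd x^2+9x+18.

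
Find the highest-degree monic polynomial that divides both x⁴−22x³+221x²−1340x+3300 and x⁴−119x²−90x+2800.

Repeated division with remainder:
  x⁴−22x³+221x²−1340x+3300 = (x⁴−119x²−90x+2800) + (−22x³+340x²−1250x+500)
  x⁴−119x²−90x+2800 = (−(1/22)x−85/121)(−22x³+340x²−1250x+500) + ((7626/121)x²−(114390/121)x+381300/121)
  −22x³+340x²−1250x+500 = (−(1331/3813)x+605/3813)((7626/121)x²−(114390/121)x+381300/121) + (0)
Last nonzero remainder: (7626/121)x²−(114390/121)x+381300/121. Dividing through by 7626/121 gives the monic gcd x²−15x+50.

x²−15x+50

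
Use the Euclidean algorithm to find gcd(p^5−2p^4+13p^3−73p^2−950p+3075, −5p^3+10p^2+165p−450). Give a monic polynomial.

Apply the Euclidean algorithm:
  p^5−2p^4+13p^3−73p^2−950p+3075 = (−(1/5)p^2−46/5)(−5p^3+10p^2+165p−450) + (−71p^2+568p−1065)
  −5p^3+10p^2+165p−450 = ((5/71)p+30/71)(−71p^2+568p−1065) + (0)
Last nonzero remainder: −71p^2+568p−1065. Dividing through by −71 gives the monic gcd p^2−8p+15.

p^2−8p+15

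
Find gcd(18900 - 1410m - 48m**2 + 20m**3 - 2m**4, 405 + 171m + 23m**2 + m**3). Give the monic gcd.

Apply the Euclidean algorithm:
  -2m**4 + 20m**3 - 48m**2 - 1410m + 18900 = (-2m + 66)(m**3 + 23m**2 + 171m + 405) + (-1224m**2 - 11886m - 7830)
  m**3 + 23m**2 + 171m + 405 = (-(1/1224)m - 2711/249696)(-1224m**2 - 11886m - 7830) + ((1479625/41616)m + 1479625/4624)
  -1224m**2 - 11886m - 7830 = (-(50937984/1479625)m - 7241184/295925)((1479625/41616)m + 1479625/4624) + (0)
Last nonzero remainder: (1479625/41616)m + 1479625/4624. Dividing through by 1479625/41616 gives the monic gcd m + 9.

9 + m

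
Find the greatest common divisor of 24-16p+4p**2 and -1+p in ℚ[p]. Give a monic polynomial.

1

By polynomial division,
  4p**2-16p+24 = (4p-12)(p-1) + (12)
  p-1 = ((1/12)p-1/12)(12) + (0)
The last nonzero remainder is the constant 12, so the polynomials are coprime and gcd = 1.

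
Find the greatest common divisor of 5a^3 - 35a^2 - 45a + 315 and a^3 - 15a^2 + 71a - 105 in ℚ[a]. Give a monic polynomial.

a^2 - 10a + 21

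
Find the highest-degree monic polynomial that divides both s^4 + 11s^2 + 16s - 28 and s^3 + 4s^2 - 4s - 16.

s + 2

Euclidean algorithm in ℚ[s]:
  s^4 + 11s^2 + 16s - 28 = (s - 4)(s^3 + 4s^2 - 4s - 16) + (31s^2 + 16s - 92)
  s^3 + 4s^2 - 4s - 16 = ((1/31)s + 108/961)(31s^2 + 16s - 92) + (-(2720/961)s - 5440/961)
  31s^2 + 16s - 92 = (-(29791/2720)s + 22103/1360)(-(2720/961)s - 5440/961) + (0)
Last nonzero remainder: -(2720/961)s - 5440/961. Dividing through by -2720/961 gives the monic gcd s + 2.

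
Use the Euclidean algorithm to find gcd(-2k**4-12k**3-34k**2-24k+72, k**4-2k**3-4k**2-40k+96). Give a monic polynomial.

k**2+4k+12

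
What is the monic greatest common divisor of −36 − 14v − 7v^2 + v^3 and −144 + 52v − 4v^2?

−9 + v

Repeated division with remainder:
  v^3 − 7v^2 − 14v − 36 = (−(1/4)v − 3/2)(−4v^2 + 52v − 144) + (28v − 252)
  −4v^2 + 52v − 144 = (−(1/7)v + 4/7)(28v − 252) + (0)
Last nonzero remainder: 28v − 252. Dividing through by 28 gives the monic gcd v − 9.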